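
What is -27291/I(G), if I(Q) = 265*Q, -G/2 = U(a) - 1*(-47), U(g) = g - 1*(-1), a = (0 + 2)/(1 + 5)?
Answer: 81873/76850 ≈ 1.0654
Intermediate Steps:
a = ⅓ (a = 2/6 = 2*(⅙) = ⅓ ≈ 0.33333)
U(g) = 1 + g (U(g) = g + 1 = 1 + g)
G = -290/3 (G = -2*((1 + ⅓) - 1*(-47)) = -2*(4/3 + 47) = -2*145/3 = -290/3 ≈ -96.667)
-27291/I(G) = -27291/(265*(-290/3)) = -27291/(-76850/3) = -27291*(-3/76850) = 81873/76850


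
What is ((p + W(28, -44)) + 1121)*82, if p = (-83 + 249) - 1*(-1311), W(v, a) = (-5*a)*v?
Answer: 718156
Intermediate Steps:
W(v, a) = -5*a*v
p = 1477 (p = 166 + 1311 = 1477)
((p + W(28, -44)) + 1121)*82 = ((1477 - 5*(-44)*28) + 1121)*82 = ((1477 + 6160) + 1121)*82 = (7637 + 1121)*82 = 8758*82 = 718156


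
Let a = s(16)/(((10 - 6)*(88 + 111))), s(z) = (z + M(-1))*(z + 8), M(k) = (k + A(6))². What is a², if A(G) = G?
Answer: 60516/39601 ≈ 1.5281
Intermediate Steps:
M(k) = (6 + k)² (M(k) = (k + 6)² = (6 + k)²)
s(z) = (8 + z)*(25 + z) (s(z) = (z + (6 - 1)²)*(z + 8) = (z + 5²)*(8 + z) = (z + 25)*(8 + z) = (25 + z)*(8 + z) = (8 + z)*(25 + z))
a = 246/199 (a = (200 + 16² + 33*16)/(((10 - 6)*(88 + 111))) = (200 + 256 + 528)/((4*199)) = 984/796 = 984*(1/796) = 246/199 ≈ 1.2362)
a² = (246/199)² = 60516/39601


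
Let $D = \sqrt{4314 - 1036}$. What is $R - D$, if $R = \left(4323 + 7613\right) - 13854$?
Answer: $-1918 - \sqrt{3278} \approx -1975.3$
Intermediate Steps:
$R = -1918$ ($R = 11936 - 13854 = -1918$)
$D = \sqrt{3278} \approx 57.254$
$R - D = -1918 - \sqrt{3278}$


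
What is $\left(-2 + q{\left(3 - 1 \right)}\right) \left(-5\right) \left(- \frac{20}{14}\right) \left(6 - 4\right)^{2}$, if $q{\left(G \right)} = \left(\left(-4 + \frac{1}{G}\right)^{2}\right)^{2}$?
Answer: $\frac{59225}{14} \approx 4230.4$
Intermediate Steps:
$q{\left(G \right)} = \left(-4 + \frac{1}{G}\right)^{4}$
$\left(-2 + q{\left(3 - 1 \right)}\right) \left(-5\right) \left(- \frac{20}{14}\right) \left(6 - 4\right)^{2} = \left(-2 + \frac{\left(-1 + 4 \left(3 - 1\right)\right)^{4}}{\left(3 - 1\right)^{4}}\right) \left(-5\right) \left(- \frac{20}{14}\right) \left(6 - 4\right)^{2} = \left(-2 + \frac{\left(-1 + 4 \cdot 2\right)^{4}}{16}\right) \left(-5\right) \left(\left(-20\right) \frac{1}{14}\right) 2^{2} = \left(-2 + \frac{\left(-1 + 8\right)^{4}}{16}\right) \left(-5\right) \left(- \frac{10}{7}\right) 4 = \left(-2 + \frac{7^{4}}{16}\right) \left(-5\right) \left(- \frac{10}{7}\right) 4 = \left(-2 + \frac{1}{16} \cdot 2401\right) \left(-5\right) \left(- \frac{10}{7}\right) 4 = \left(-2 + \frac{2401}{16}\right) \left(-5\right) \left(- \frac{10}{7}\right) 4 = \frac{2369}{16} \left(-5\right) \left(- \frac{10}{7}\right) 4 = \left(- \frac{11845}{16}\right) \left(- \frac{10}{7}\right) 4 = \frac{59225}{56} \cdot 4 = \frac{59225}{14}$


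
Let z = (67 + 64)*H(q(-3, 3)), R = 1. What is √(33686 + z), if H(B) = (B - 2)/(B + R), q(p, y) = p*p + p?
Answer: √1654282/7 ≈ 183.74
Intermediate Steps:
q(p, y) = p + p² (q(p, y) = p² + p = p + p²)
H(B) = (-2 + B)/(1 + B) (H(B) = (B - 2)/(B + 1) = (-2 + B)/(1 + B))
z = 524/7 (z = (67 + 64)*((-2 - 3*(1 - 3))/(1 - 3*(1 - 3))) = 131*((-2 - 3*(-2))/(1 - 3*(-2))) = 131*((-2 + 6)/(1 + 6)) = 131*(4/7) = 524/7 ≈ 74.857)
√(33686 + z) = √(33686 + 524/7) = √(236326/7) = √1654282/7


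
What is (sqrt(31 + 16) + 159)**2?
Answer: (159 + sqrt(47))**2 ≈ 27508.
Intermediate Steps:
(sqrt(31 + 16) + 159)**2 = (sqrt(47) + 159)**2 = (159 + sqrt(47))**2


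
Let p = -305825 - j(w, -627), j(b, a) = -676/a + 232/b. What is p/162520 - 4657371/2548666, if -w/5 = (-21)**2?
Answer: -354012878504657201/95443118999890200 ≈ -3.7092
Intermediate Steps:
w = -2205 (w = -5*(-21)**2 = -5*441 = -2205)
p = -140938370497/460845 (p = -305825 - (-676/(-627) + 232/(-2205)) = -305825 - (-676*(-1/627) + 232*(-1/2205)) = -305825 - (676/627 - 232/2205) = -305825 - 1*448372/460845 = -305825 - 448372/460845 = -140938370497/460845 ≈ -3.0583e+5)
p/162520 - 4657371/2548666 = -140938370497/460845/162520 - 4657371/2548666 = -140938370497/460845*1/162520 - 4657371*1/2548666 = -140938370497/74896529400 - 4657371/2548666 = -354012878504657201/95443118999890200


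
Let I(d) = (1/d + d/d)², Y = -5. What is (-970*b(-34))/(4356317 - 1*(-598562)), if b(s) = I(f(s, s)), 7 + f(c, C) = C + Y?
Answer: -982125/5242261982 ≈ -0.00018735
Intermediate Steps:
f(c, C) = -12 + C (f(c, C) = -7 + (C - 5) = -7 + (-5 + C) = -12 + C)
I(d) = (1 + 1/d)² (I(d) = (1/d + 1)² = (1 + 1/d)²)
b(s) = (-11 + s)²/(-12 + s)² (b(s) = (1 + (-12 + s))²/(-12 + s)² = (-11 + s)²/(-12 + s)²)
(-970*b(-34))/(4356317 - 1*(-598562)) = (-970*(11 - 1*(-34))²/(-12 - 34)²)/(4356317 - 1*(-598562)) = (-970*(11 + 34)²/(-46)²)/(4356317 + 598562) = -485*45²/1058/4954879 = -485*2025/1058*(1/4954879) = -970*2025/2116*(1/4954879) = -982125/1058*1/4954879 = -982125/5242261982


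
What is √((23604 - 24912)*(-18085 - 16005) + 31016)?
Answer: 8*√697199 ≈ 6679.9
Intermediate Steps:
√((23604 - 24912)*(-18085 - 16005) + 31016) = √(-1308*(-34090) + 31016) = √(44589720 + 31016) = √44620736 = 8*√697199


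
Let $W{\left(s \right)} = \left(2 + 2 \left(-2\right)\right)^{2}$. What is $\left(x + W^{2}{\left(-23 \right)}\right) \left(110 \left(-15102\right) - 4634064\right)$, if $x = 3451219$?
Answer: $-21726504475740$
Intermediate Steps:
$W{\left(s \right)} = 4$ ($W{\left(s \right)} = \left(2 - 4\right)^{2} = \left(-2\right)^{2} = 4$)
$\left(x + W^{2}{\left(-23 \right)}\right) \left(110 \left(-15102\right) - 4634064\right) = \left(3451219 + 4^{2}\right) \left(110 \left(-15102\right) - 4634064\right) = \left(3451219 + 16\right) \left(-1661220 - 4634064\right) = 3451235 \left(-6295284\right) = -21726504475740$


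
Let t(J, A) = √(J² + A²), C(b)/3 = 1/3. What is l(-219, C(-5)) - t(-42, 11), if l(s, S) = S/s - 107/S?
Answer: -23434/219 - √1885 ≈ -150.42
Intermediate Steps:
C(b) = 1 (C(b) = 3/3 = 3*(⅓) = 1)
t(J, A) = √(A² + J²)
l(s, S) = -107/S + S/s
l(-219, C(-5)) - t(-42, 11) = (-107/1 + 1/(-219)) - √(11² + (-42)²) = (-107*1 + 1*(-1/219)) - √(121 + 1764) = (-107 - 1/219) - √1885 = -23434/219 - √1885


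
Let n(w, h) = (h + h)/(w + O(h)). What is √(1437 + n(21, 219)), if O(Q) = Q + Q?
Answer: √3740119/51 ≈ 37.920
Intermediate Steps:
O(Q) = 2*Q
n(w, h) = 2*h/(w + 2*h) (n(w, h) = (h + h)/(w + 2*h) = (2*h)/(w + 2*h) = 2*h/(w + 2*h))
√(1437 + n(21, 219)) = √(1437 + 2*219/(21 + 2*219)) = √(1437 + 2*219/(21 + 438)) = √(1437 + 2*219/459) = √(1437 + 2*219*(1/459)) = √(1437 + 146/153) = √(220007/153) = √3740119/51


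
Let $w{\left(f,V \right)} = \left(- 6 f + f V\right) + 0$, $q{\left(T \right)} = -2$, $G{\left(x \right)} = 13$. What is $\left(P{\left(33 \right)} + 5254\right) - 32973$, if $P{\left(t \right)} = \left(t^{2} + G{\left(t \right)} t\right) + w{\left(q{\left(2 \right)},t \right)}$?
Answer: $-26255$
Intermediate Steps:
$w{\left(f,V \right)} = - 6 f + V f$ ($w{\left(f,V \right)} = \left(- 6 f + V f\right) + 0 = - 6 f + V f$)
$P{\left(t \right)} = 12 + t^{2} + 11 t$ ($P{\left(t \right)} = \left(t^{2} + 13 t\right) - 2 \left(-6 + t\right) = \left(t^{2} + 13 t\right) - \left(-12 + 2 t\right) = 12 + t^{2} + 11 t$)
$\left(P{\left(33 \right)} + 5254\right) - 32973 = \left(\left(12 + 33^{2} + 11 \cdot 33\right) + 5254\right) - 32973 = \left(\left(12 + 1089 + 363\right) + 5254\right) - 32973 = \left(1464 + 5254\right) - 32973 = 6718 - 32973 = -26255$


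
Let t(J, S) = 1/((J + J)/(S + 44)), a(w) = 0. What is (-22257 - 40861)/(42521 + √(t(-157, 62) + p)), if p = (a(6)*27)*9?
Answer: -210681477523/141930782145 + 31559*I*√8321/141930782145 ≈ -1.4844 + 2.0283e-5*I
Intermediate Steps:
p = 0 (p = (0*27)*9 = 0*9 = 0)
t(J, S) = (44 + S)/(2*J) (t(J, S) = 1/((2*J)/(44 + S)) = 1/(2*J/(44 + S)) = (44 + S)/(2*J))
(-22257 - 40861)/(42521 + √(t(-157, 62) + p)) = (-22257 - 40861)/(42521 + √((½)*(44 + 62)/(-157) + 0)) = -63118/(42521 + √((½)*(-1/157)*106 + 0)) = -63118/(42521 + √(-53/157 + 0)) = -63118/(42521 + √(-53/157)) = -63118/(42521 + I*√8321/157)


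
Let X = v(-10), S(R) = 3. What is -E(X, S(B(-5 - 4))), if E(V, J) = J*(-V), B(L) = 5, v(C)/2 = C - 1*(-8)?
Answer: -12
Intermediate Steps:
v(C) = 16 + 2*C (v(C) = 2*(C - 1*(-8)) = 2*(C + 8) = 2*(8 + C) = 16 + 2*C)
X = -4 (X = 16 + 2*(-10) = 16 - 20 = -4)
E(V, J) = -J*V
-E(X, S(B(-5 - 4))) = -(-1)*3*(-4) = -1*12 = -12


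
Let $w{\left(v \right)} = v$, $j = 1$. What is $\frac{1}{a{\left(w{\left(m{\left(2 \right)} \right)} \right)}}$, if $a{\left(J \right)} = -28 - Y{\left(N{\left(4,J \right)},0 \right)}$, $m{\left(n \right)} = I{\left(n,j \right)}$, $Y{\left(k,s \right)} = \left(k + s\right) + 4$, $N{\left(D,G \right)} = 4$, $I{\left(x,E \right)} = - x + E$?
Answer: $- \frac{1}{36} \approx -0.027778$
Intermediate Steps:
$I{\left(x,E \right)} = E - x$
$Y{\left(k,s \right)} = 4 + k + s$
$m{\left(n \right)} = 1 - n$
$a{\left(J \right)} = -36$ ($a{\left(J \right)} = -28 - \left(4 + 4 + 0\right) = -28 - 8 = -36$)
$\frac{1}{a{\left(w{\left(m{\left(2 \right)} \right)} \right)}} = \frac{1}{-36} = - \frac{1}{36}$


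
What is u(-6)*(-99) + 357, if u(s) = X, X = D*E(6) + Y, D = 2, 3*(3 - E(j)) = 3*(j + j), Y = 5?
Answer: 1644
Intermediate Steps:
E(j) = 3 - 2*j (E(j) = 3 - (j + j) = 3 - 2*j)
X = -13 (X = 2*(3 - 2*6) + 5 = 2*(3 - 12) + 5 = 2*(-9) + 5 = -18 + 5 = -13)
u(s) = -13
u(-6)*(-99) + 357 = -13*(-99) + 357 = 1287 + 357 = 1644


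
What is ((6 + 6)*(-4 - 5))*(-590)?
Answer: 63720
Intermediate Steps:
((6 + 6)*(-4 - 5))*(-590) = (12*(-9))*(-590) = -108*(-590) = 63720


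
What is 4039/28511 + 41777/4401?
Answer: 172697098/17925273 ≈ 9.6343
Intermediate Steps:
4039/28511 + 41777/4401 = 4039*(1/28511) + 41777*(1/4401) = 577/4073 + 41777/4401 = 172697098/17925273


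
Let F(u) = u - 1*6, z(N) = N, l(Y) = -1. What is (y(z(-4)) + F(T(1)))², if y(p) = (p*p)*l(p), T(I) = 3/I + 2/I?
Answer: 289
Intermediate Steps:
T(I) = 5/I
F(u) = -6 + u (F(u) = u - 6 = -6 + u)
y(p) = -p² (y(p) = (p*p)*(-1) = p²*(-1) = -p²)
(y(z(-4)) + F(T(1)))² = (-1*(-4)² + (-6 + 5/1))² = (-1*16 + (-6 + 5*1))² = (-16 + (-6 + 5))² = (-16 - 1)² = (-17)² = 289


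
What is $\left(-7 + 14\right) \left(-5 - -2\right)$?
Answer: $-21$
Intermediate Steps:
$\left(-7 + 14\right) \left(-5 - -2\right) = 7 \left(-5 + 2\right) = 7 \left(-3\right) = -21$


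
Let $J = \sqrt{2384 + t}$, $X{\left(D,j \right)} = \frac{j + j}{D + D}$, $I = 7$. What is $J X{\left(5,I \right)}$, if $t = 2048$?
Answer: $\frac{28 \sqrt{277}}{5} \approx 93.203$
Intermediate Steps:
$X{\left(D,j \right)} = \frac{j}{D}$ ($X{\left(D,j \right)} = \frac{2 j}{2 D} = 2 j \frac{1}{2 D} = \frac{j}{D}$)
$J = 4 \sqrt{277}$ ($J = \sqrt{2384 + 2048} = \sqrt{4432} = 4 \sqrt{277} \approx 66.573$)
$J X{\left(5,I \right)} = 4 \sqrt{277} \cdot \frac{7}{5} = \frac{28 \sqrt{277}}{5}$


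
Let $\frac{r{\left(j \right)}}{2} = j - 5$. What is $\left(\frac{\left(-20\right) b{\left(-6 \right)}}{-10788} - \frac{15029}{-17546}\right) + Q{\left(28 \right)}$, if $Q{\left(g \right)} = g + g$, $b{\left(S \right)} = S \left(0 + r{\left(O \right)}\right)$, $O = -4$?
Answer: $\frac{29032425}{508834} \approx 57.057$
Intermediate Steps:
$r{\left(j \right)} = -10 + 2 j$ ($r{\left(j \right)} = 2 \left(j - 5\right) = 2 \left(-5 + j\right) = -10 + 2 j$)
$b{\left(S \right)} = - 18 S$ ($b{\left(S \right)} = S \left(0 + \left(-10 + 2 \left(-4\right)\right)\right) = S \left(0 - 18\right) = S \left(-18\right) = - 18 S$)
$Q{\left(g \right)} = 2 g$
$\left(\frac{\left(-20\right) b{\left(-6 \right)}}{-10788} - \frac{15029}{-17546}\right) + Q{\left(28 \right)} = \left(\frac{\left(-20\right) \left(\left(-18\right) \left(-6\right)\right)}{-10788} - \frac{15029}{-17546}\right) + 2 \cdot 28 = \left(\left(-20\right) 108 \left(- \frac{1}{10788}\right) - - \frac{15029}{17546}\right) + 56 = \left(\left(-2160\right) \left(- \frac{1}{10788}\right) + \frac{15029}{17546}\right) + 56 = \left(\frac{180}{899} + \frac{15029}{17546}\right) + 56 = \frac{537721}{508834} + 56 = \frac{29032425}{508834}$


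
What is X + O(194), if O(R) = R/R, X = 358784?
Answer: 358785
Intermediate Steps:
O(R) = 1
X + O(194) = 358784 + 1 = 358785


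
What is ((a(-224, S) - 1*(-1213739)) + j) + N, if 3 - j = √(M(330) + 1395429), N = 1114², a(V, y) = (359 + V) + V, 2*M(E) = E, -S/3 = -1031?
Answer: 2454649 - 3*√155066 ≈ 2.4535e+6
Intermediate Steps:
S = 3093 (S = -3*(-1031) = 3093)
M(E) = E/2
a(V, y) = 359 + 2*V
N = 1240996
j = 3 - 3*√155066 (j = 3 - √((½)*330 + 1395429) = 3 - √(165 + 1395429) = 3 - √1395594 = 3 - 3*√155066 ≈ -1178.4)
((a(-224, S) - 1*(-1213739)) + j) + N = (((359 + 2*(-224)) - 1*(-1213739)) + (3 - 3*√155066)) + 1240996 = (((359 - 448) + 1213739) + (3 - 3*√155066)) + 1240996 = ((-89 + 1213739) + (3 - 3*√155066)) + 1240996 = (1213650 + (3 - 3*√155066)) + 1240996 = (1213653 - 3*√155066) + 1240996 = 2454649 - 3*√155066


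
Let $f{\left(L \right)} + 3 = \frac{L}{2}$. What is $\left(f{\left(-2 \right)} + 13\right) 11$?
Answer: $99$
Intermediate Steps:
$f{\left(L \right)} = -3 + \frac{L}{2}$
$\left(f{\left(-2 \right)} + 13\right) 11 = \left(\left(-3 + \frac{1}{2} \left(-2\right)\right) + 13\right) 11 = \left(\left(-3 - 1\right) + 13\right) 11 = \left(-4 + 13\right) 11 = 9 \cdot 11 = 99$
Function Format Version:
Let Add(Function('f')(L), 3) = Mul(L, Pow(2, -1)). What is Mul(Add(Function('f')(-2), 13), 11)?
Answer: 99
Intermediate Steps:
Function('f')(L) = Add(-3, Mul(Rational(1, 2), L)) (Function('f')(L) = Add(-3, Mul(L, Pow(2, -1))) = Add(-3, Mul(L, Rational(1, 2))) = Add(-3, Mul(Rational(1, 2), L)))
Mul(Add(Function('f')(-2), 13), 11) = Mul(Add(Add(-3, Mul(Rational(1, 2), -2)), 13), 11) = Mul(Add(Add(-3, -1), 13), 11) = Mul(Add(-4, 13), 11) = Mul(9, 11) = 99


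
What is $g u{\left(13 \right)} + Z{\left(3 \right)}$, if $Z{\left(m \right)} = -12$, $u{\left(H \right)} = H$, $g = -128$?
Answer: $-1676$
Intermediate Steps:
$g u{\left(13 \right)} + Z{\left(3 \right)} = \left(-128\right) 13 - 12 = -1664 - 12 = -1676$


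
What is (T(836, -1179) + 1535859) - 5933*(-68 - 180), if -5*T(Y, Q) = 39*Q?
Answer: 15082196/5 ≈ 3.0164e+6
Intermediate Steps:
T(Y, Q) = -39*Q/5
(T(836, -1179) + 1535859) - 5933*(-68 - 180) = (-39/5*(-1179) + 1535859) - 5933*(-68 - 180) = (45981/5 + 1535859) - 5933*(-248) = 7725276/5 + 1471384 = 15082196/5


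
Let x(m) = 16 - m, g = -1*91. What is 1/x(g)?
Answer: 1/107 ≈ 0.0093458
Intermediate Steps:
g = -91
1/x(g) = 1/(16 - 1*(-91)) = 1/(16 + 91) = 1/107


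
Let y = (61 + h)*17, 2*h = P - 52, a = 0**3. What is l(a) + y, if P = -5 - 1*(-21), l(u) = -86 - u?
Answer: 645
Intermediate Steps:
a = 0
P = 16 (P = -5 + 21 = 16)
h = -18 (h = (16 - 52)/2 = (1/2)*(-36) = -18)
y = 731 (y = (61 - 18)*17 = 43*17 = 731)
l(a) + y = (-86 - 1*0) + 731 = (-86 + 0) + 731 = -86 + 731 = 645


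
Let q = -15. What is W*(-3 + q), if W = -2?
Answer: 36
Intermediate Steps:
W*(-3 + q) = -2*(-3 - 15) = -2*(-18) = 36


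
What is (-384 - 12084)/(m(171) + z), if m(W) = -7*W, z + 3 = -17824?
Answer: 3117/4756 ≈ 0.65538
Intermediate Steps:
z = -17827 (z = -3 - 17824 = -17827)
(-384 - 12084)/(m(171) + z) = (-384 - 12084)/(-7*171 - 17827) = -12468/(-1197 - 17827) = -12468/(-19024) = -12468*(-1/19024) = 3117/4756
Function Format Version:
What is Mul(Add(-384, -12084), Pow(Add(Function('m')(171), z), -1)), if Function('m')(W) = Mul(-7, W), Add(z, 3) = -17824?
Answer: Rational(3117, 4756) ≈ 0.65538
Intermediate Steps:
z = -17827 (z = Add(-3, -17824) = -17827)
Mul(Add(-384, -12084), Pow(Add(Function('m')(171), z), -1)) = Mul(Add(-384, -12084), Pow(Add(Mul(-7, 171), -17827), -1)) = Mul(-12468, Pow(Add(-1197, -17827), -1)) = Mul(-12468, Pow(-19024, -1)) = Mul(-12468, Rational(-1, 19024)) = Rational(3117, 4756)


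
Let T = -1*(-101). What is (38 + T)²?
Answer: 19321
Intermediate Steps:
T = 101
(38 + T)² = (38 + 101)² = 139² = 19321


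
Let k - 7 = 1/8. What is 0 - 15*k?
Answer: -855/8 ≈ -106.88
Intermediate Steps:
k = 57/8 (k = 7 + 1/8 = 57/8 ≈ 7.1250)
0 - 15*k = 0 - 15*57/8 = 0 - 855/8 = -855/8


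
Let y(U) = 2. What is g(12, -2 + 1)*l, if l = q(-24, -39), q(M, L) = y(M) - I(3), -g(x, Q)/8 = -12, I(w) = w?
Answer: -96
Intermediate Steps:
g(x, Q) = 96 (g(x, Q) = -8*(-12) = 96)
q(M, L) = -1 (q(M, L) = 2 - 1*3 = 2 - 3 = -1)
l = -1
g(12, -2 + 1)*l = 96*(-1) = -96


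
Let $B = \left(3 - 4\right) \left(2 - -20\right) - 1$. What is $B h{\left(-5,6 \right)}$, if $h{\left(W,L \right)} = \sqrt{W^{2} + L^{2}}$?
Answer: $- 23 \sqrt{61} \approx -179.64$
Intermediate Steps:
$h{\left(W,L \right)} = \sqrt{L^{2} + W^{2}}$
$B = -23$ ($B = \left(3 - 4\right) \left(2 + 20\right) - 1 = \left(-1\right) 22 - 1 = -22 - 1 = -23$)
$B h{\left(-5,6 \right)} = - 23 \sqrt{6^{2} + \left(-5\right)^{2}} = - 23 \sqrt{36 + 25} = - 23 \sqrt{61}$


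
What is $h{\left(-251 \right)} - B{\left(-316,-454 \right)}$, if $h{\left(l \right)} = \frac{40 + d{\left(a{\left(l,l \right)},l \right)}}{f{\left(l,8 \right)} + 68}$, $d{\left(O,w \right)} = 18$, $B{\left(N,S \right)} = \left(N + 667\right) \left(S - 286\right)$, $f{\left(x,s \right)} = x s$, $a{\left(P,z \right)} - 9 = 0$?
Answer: $\frac{251947771}{970} \approx 2.5974 \cdot 10^{5}$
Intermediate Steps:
$a{\left(P,z \right)} = 9$ ($a{\left(P,z \right)} = 9 + 0 = 9$)
$f{\left(x,s \right)} = s x$
$B{\left(N,S \right)} = \left(-286 + S\right) \left(667 + N\right)$ ($B{\left(N,S \right)} = \left(667 + N\right) \left(-286 + S\right) = \left(-286 + S\right) \left(667 + N\right)$)
$h{\left(l \right)} = \frac{58}{68 + 8 l}$ ($h{\left(l \right)} = \frac{40 + 18}{8 l + 68} = \frac{58}{68 + 8 l}$)
$h{\left(-251 \right)} - B{\left(-316,-454 \right)} = \frac{29}{2 \left(17 + 2 \left(-251\right)\right)} - \left(-190762 - -90376 + 667 \left(-454\right) - -143464\right) = \frac{29}{2 \left(17 - 502\right)} - \left(-190762 + 90376 - 302818 + 143464\right) = \frac{29}{2 \left(-485\right)} - -259740 = \frac{29}{2} \left(- \frac{1}{485}\right) + 259740 = - \frac{29}{970} + 259740 = \frac{251947771}{970}$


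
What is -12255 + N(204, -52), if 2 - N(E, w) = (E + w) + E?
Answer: -12609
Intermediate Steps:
N(E, w) = 2 - w - 2*E (N(E, w) = 2 - ((E + w) + E) = 2 - (w + 2*E) = 2 + (-w - 2*E) = 2 - w - 2*E)
-12255 + N(204, -52) = -12255 + (2 - 1*(-52) - 2*204) = -12255 + (2 + 52 - 408) = -12255 - 354 = -12609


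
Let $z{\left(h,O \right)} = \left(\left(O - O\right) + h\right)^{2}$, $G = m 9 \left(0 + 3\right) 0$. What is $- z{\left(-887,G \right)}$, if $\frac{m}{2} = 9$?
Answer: $-786769$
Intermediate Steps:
$m = 18$ ($m = 2 \cdot 9 = 18$)
$G = 0$ ($G = 18 \cdot 9 \left(0 + 3\right) 0 = 162 \cdot 3 \cdot 0 = 162 \cdot 0 = 0$)
$z{\left(h,O \right)} = h^{2}$ ($z{\left(h,O \right)} = \left(0 + h\right)^{2} = h^{2}$)
$- z{\left(-887,G \right)} = - \left(-887\right)^{2} = \left(-1\right) 786769 = -786769$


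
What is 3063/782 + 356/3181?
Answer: 10021795/2487542 ≈ 4.0288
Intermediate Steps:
3063/782 + 356/3181 = 10021795/2487542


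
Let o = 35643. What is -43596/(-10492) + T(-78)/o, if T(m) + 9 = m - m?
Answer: 129483150/31163863 ≈ 4.1549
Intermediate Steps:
T(m) = -9 (T(m) = -9 + (m - m) = -9 + 0 = -9)
-43596/(-10492) + T(-78)/o = -43596/(-10492) - 9/35643 = -43596*(-1/10492) - 9*1/35643 = 10899/2623 - 3/11881 = 129483150/31163863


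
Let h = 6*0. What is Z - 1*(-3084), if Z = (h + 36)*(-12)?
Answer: 2652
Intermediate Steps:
h = 0
Z = -432 (Z = (0 + 36)*(-12) = 36*(-12) = -432)
Z - 1*(-3084) = -432 - 1*(-3084) = -432 + 3084 = 2652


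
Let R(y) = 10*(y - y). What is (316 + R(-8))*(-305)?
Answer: -96380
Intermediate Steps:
R(y) = 0 (R(y) = 10*0 = 0)
(316 + R(-8))*(-305) = (316 + 0)*(-305) = 316*(-305) = -96380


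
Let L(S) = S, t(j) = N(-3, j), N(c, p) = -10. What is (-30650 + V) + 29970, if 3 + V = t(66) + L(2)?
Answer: -691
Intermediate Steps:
t(j) = -10
V = -11 (V = -3 + (-10 + 2) = -3 - 8 = -11)
(-30650 + V) + 29970 = (-30650 - 11) + 29970 = -30661 + 29970 = -691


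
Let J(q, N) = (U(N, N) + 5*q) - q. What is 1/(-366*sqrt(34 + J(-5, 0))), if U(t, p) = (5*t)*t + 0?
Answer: -sqrt(14)/5124 ≈ -0.00073022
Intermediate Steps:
U(t, p) = 5*t**2 (U(t, p) = 5*t**2 + 0 = 5*t**2)
J(q, N) = 4*q + 5*N**2 (J(q, N) = (5*N**2 + 5*q) - q = (5*q + 5*N**2) - q = 4*q + 5*N**2)
1/(-366*sqrt(34 + J(-5, 0))) = 1/(-366*sqrt(34 + (4*(-5) + 5*0**2))) = 1/(-366*sqrt(34 + (-20 + 5*0))) = 1/(-366*sqrt(34 + (-20 + 0))) = 1/(-366*sqrt(34 - 20)) = 1/(-366*sqrt(14)) = -sqrt(14)/5124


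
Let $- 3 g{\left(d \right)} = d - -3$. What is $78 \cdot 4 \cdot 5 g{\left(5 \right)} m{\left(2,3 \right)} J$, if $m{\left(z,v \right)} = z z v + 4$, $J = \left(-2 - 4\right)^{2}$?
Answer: $-2396160$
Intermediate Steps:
$J = 36$ ($J = \left(-6\right)^{2} = 36$)
$g{\left(d \right)} = -1 - \frac{d}{3}$ ($g{\left(d \right)} = - \frac{d - -3}{3} = - \frac{d + 3}{3} = - \frac{3 + d}{3} = -1 - \frac{d}{3}$)
$m{\left(z,v \right)} = 4 + v z^{2}$ ($m{\left(z,v \right)} = z^{2} v + 4 = v z^{2} + 4 = 4 + v z^{2}$)
$78 \cdot 4 \cdot 5 g{\left(5 \right)} m{\left(2,3 \right)} J = 78 \cdot 4 \cdot 5 \left(-1 - \frac{5}{3}\right) \left(4 + 3 \cdot 2^{2}\right) 36 = 312 \cdot 5 \left(-1 - \frac{5}{3}\right) \left(4 + 3 \cdot 4\right) 36 = 312 \cdot 5 \left(- \frac{8}{3}\right) \left(4 + 12\right) 36 = 312 \left(- \frac{40}{3}\right) 16 \cdot 36 = 312 \left(\left(- \frac{640}{3}\right) 36\right) = 312 \left(-7680\right) = -2396160$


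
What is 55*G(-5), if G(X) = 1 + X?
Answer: -220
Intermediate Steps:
55*G(-5) = 55*(1 - 5) = 55*(-4) = -220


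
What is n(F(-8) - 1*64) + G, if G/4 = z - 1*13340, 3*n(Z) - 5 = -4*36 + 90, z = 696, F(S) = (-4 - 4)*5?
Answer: -151777/3 ≈ -50592.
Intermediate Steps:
F(S) = -40 (F(S) = -8*5 = -40)
n(Z) = -49/3 (n(Z) = 5/3 + (-4*36 + 90)/3 = 5/3 + (-144 + 90)/3 = 5/3 + (⅓)*(-54) = 5/3 - 18 = -49/3)
G = -50576 (G = 4*(696 - 1*13340) = 4*(696 - 13340) = 4*(-12644) = -50576)
n(F(-8) - 1*64) + G = -49/3 - 50576 = -151777/3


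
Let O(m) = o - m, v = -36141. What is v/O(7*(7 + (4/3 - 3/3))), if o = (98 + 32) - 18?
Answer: -15489/26 ≈ -595.73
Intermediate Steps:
o = 112 (o = 130 - 18 = 112)
O(m) = 112 - m
v/O(7*(7 + (4/3 - 3/3))) = -36141/(112 - 7*(7 + (4/3 - 3/3))) = -36141/(112 - 7*(7 + (4*(⅓) - 3*⅓))) = -36141/(112 - 7*(7 + (4/3 - 1))) = -36141/(112 - 7*(7 + ⅓)) = -36141/(112 - 7*22/3) = -36141/(112 - 1*154/3) = -36141/(112 - 154/3) = -36141/182/3 = -36141*3/182 = -15489/26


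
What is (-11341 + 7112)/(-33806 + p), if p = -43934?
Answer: 4229/77740 ≈ 0.054399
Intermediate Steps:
(-11341 + 7112)/(-33806 + p) = (-11341 + 7112)/(-33806 - 43934) = -4229/(-77740) = -4229*(-1/77740) = 4229/77740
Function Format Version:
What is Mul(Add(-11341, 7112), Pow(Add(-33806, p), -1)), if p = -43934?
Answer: Rational(4229, 77740) ≈ 0.054399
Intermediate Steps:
Mul(Add(-11341, 7112), Pow(Add(-33806, p), -1)) = Mul(Add(-11341, 7112), Pow(Add(-33806, -43934), -1)) = Mul(-4229, Pow(-77740, -1)) = Mul(-4229, Rational(-1, 77740)) = Rational(4229, 77740)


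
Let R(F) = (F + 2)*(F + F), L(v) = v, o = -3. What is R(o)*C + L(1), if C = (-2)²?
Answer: 25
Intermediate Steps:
C = 4
R(F) = 2*F*(2 + F) (R(F) = (2 + F)*(2*F) = 2*F*(2 + F))
R(o)*C + L(1) = (2*(-3)*(2 - 3))*4 + 1 = (2*(-3)*(-1))*4 + 1 = 6*4 + 1 = 24 + 1 = 25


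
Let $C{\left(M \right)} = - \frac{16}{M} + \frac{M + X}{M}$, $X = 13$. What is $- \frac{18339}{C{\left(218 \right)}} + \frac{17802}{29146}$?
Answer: $- \frac{58259512131}{3133195} \approx -18594.0$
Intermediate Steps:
$C{\left(M \right)} = - \frac{16}{M} + \frac{13 + M}{M}$ ($C{\left(M \right)} = - \frac{16}{M} + \frac{M + 13}{M} = - \frac{16}{M} + \frac{13 + M}{M}$)
$- \frac{18339}{C{\left(218 \right)}} + \frac{17802}{29146} = - \frac{18339}{\frac{1}{218} \left(-3 + 218\right)} + \frac{17802}{29146} = - \frac{18339}{\frac{1}{218} \cdot 215} + 17802 \cdot \frac{1}{29146} = - \frac{18339}{\frac{215}{218}} + \frac{8901}{14573} = \left(-18339\right) \frac{218}{215} + \frac{8901}{14573} = - \frac{3997902}{215} + \frac{8901}{14573} = - \frac{58259512131}{3133195}$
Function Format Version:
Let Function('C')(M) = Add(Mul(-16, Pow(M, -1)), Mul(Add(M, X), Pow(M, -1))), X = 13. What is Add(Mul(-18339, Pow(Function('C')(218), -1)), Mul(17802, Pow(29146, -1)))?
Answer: Rational(-58259512131, 3133195) ≈ -18594.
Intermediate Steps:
Function('C')(M) = Add(Mul(-16, Pow(M, -1)), Mul(Pow(M, -1), Add(13, M))) (Function('C')(M) = Add(Mul(-16, Pow(M, -1)), Mul(Add(M, 13), Pow(M, -1))) = Add(Mul(-16, Pow(M, -1)), Mul(Add(13, M), Pow(M, -1))) = Add(Mul(-16, Pow(M, -1)), Mul(Pow(M, -1), Add(13, M))))
Add(Mul(-18339, Pow(Function('C')(218), -1)), Mul(17802, Pow(29146, -1))) = Add(Mul(-18339, Pow(Mul(Pow(218, -1), Add(-3, 218)), -1)), Mul(17802, Pow(29146, -1))) = Add(Mul(-18339, Pow(Mul(Rational(1, 218), 215), -1)), Mul(17802, Rational(1, 29146))) = Add(Mul(-18339, Pow(Rational(215, 218), -1)), Rational(8901, 14573)) = Add(Mul(-18339, Rational(218, 215)), Rational(8901, 14573)) = Add(Rational(-3997902, 215), Rational(8901, 14573)) = Rational(-58259512131, 3133195)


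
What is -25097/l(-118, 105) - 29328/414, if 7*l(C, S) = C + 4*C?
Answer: 9237931/40710 ≈ 226.92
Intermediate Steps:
l(C, S) = 5*C/7 (l(C, S) = (C + 4*C)/7 = (5*C)/7 = 5*C/7)
-25097/l(-118, 105) - 29328/414 = -25097/((5/7)*(-118)) - 29328/414 = -25097/(-590/7) - 29328*1/414 = -25097*(-7/590) - 4888/69 = 175679/590 - 4888/69 = 9237931/40710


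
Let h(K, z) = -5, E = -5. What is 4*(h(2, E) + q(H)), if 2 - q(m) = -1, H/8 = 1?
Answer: -8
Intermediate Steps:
H = 8 (H = 8*1 = 8)
q(m) = 3 (q(m) = 2 - 1*(-1) = 2 + 1 = 3)
4*(h(2, E) + q(H)) = 4*(-5 + 3) = 4*(-2) = -8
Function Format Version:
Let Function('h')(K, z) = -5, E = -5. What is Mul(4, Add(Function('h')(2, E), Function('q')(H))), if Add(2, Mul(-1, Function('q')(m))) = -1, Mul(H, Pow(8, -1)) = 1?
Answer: -8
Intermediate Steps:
H = 8 (H = Mul(8, 1) = 8)
Function('q')(m) = 3 (Function('q')(m) = Add(2, Mul(-1, -1)) = Add(2, 1) = 3)
Mul(4, Add(Function('h')(2, E), Function('q')(H))) = Mul(4, Add(-5, 3)) = Mul(4, -2) = -8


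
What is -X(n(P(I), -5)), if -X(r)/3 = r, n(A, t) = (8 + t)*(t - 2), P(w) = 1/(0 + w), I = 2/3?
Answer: -63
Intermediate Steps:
I = ⅔ (I = 2*(⅓) = ⅔ ≈ 0.66667)
P(w) = 1/w
n(A, t) = (-2 + t)*(8 + t) (n(A, t) = (8 + t)*(-2 + t) = (-2 + t)*(8 + t))
X(r) = -3*r
-X(n(P(I), -5)) = -(-3)*(-16 + (-5)² + 6*(-5)) = -(-3)*(-16 + 25 - 30) = -(-3)*(-21) = -1*63 = -63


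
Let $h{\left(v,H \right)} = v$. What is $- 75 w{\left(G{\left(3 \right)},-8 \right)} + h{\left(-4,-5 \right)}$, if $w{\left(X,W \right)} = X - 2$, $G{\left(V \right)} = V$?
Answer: $-79$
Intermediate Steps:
$w{\left(X,W \right)} = -2 + X$
$- 75 w{\left(G{\left(3 \right)},-8 \right)} + h{\left(-4,-5 \right)} = - 75 \left(-2 + 3\right) - 4 = \left(-75\right) 1 - 4 = -75 - 4 = -79$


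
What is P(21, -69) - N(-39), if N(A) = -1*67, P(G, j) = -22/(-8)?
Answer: 279/4 ≈ 69.750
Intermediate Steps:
P(G, j) = 11/4 (P(G, j) = -22*(-1/8) = 11/4)
N(A) = -67
P(21, -69) - N(-39) = 11/4 - 1*(-67) = 11/4 + 67 = 279/4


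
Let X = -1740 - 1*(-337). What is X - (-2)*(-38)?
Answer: -1479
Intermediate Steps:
X = -1403 (X = -1740 + 337 = -1403)
X - (-2)*(-38) = -1403 - (-2)*(-38) = -1403 - 1*76 = -1403 - 76 = -1479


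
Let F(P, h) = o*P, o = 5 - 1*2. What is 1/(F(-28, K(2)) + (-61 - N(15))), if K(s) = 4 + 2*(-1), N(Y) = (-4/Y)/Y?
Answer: -225/32621 ≈ -0.0068974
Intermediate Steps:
o = 3 (o = 5 - 2 = 3)
N(Y) = -4/Y²
K(s) = 2 (K(s) = 4 - 2 = 2)
F(P, h) = 3*P
1/(F(-28, K(2)) + (-61 - N(15))) = 1/(3*(-28) + (-61 - (-4)/15²)) = 1/(-84 + (-61 - (-4)/225)) = 1/(-84 + (-61 - 1*(-4/225))) = 1/(-84 + (-61 + 4/225)) = 1/(-84 - 13721/225) = 1/(-32621/225) = -225/32621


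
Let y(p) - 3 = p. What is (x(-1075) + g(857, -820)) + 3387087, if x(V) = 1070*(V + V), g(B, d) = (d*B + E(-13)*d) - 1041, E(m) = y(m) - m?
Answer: 380346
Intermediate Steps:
y(p) = 3 + p
E(m) = 3 (E(m) = (3 + m) - m = 3)
g(B, d) = -1041 + 3*d + B*d (g(B, d) = (d*B + 3*d) - 1041 = (B*d + 3*d) - 1041 = (3*d + B*d) - 1041 = -1041 + 3*d + B*d)
x(V) = 2140*V (x(V) = 1070*(2*V) = 2140*V)
(x(-1075) + g(857, -820)) + 3387087 = (2140*(-1075) + (-1041 + 3*(-820) + 857*(-820))) + 3387087 = (-2300500 + (-1041 - 2460 - 702740)) + 3387087 = (-2300500 - 706241) + 3387087 = -3006741 + 3387087 = 380346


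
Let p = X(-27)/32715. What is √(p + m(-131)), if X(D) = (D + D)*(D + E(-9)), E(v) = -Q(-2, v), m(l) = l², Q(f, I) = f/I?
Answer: √81630989259/2181 ≈ 131.00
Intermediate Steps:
E(v) = 2/v (E(v) = -(-2)/v = 2/v)
X(D) = 2*D*(-2/9 + D) (X(D) = (D + D)*(D + 2/(-9)) = (2*D)*(D + 2*(-⅑)) = (2*D)*(D - 2/9) = (2*D)*(-2/9 + D) = 2*D*(-2/9 + D))
p = 98/2181 (p = ((2/9)*(-27)*(-2 + 9*(-27)))/32715 = ((2/9)*(-27)*(-2 - 243))*(1/32715) = ((2/9)*(-27)*(-245))*(1/32715) = 1470*(1/32715) = 98/2181 ≈ 0.044933)
√(p + m(-131)) = √(98/2181 + (-131)²) = √(98/2181 + 17161) = √(37428239/2181) = √81630989259/2181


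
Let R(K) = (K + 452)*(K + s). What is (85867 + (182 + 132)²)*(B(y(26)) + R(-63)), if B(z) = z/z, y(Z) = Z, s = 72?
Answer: 645989426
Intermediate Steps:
R(K) = (72 + K)*(452 + K) (R(K) = (K + 452)*(K + 72) = (452 + K)*(72 + K) = (72 + K)*(452 + K))
B(z) = 1
(85867 + (182 + 132)²)*(B(y(26)) + R(-63)) = (85867 + (182 + 132)²)*(1 + (32544 + (-63)² + 524*(-63))) = (85867 + 314²)*(1 + (32544 + 3969 - 33012)) = (85867 + 98596)*(1 + 3501) = 184463*3502 = 645989426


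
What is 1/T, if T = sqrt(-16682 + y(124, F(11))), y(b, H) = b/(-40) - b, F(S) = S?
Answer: -I*sqrt(1680910)/168091 ≈ -0.0077131*I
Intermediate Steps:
y(b, H) = -41*b/40 (y(b, H) = b*(-1/40) - b = -b/40 - b = -41*b/40)
T = I*sqrt(1680910)/10 (T = sqrt(-16682 - 41/40*124) = sqrt(-16682 - 1271/10) = sqrt(-168091/10) = I*sqrt(1680910)/10 ≈ 129.65*I)
1/T = 1/(I*sqrt(1680910)/10) = -I*sqrt(1680910)/168091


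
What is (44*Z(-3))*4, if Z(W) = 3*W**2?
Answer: 4752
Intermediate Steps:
(44*Z(-3))*4 = (44*(3*(-3)**2))*4 = (44*(3*9))*4 = (44*27)*4 = 1188*4 = 4752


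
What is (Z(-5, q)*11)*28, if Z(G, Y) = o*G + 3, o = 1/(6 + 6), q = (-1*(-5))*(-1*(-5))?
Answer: 2387/3 ≈ 795.67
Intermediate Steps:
q = 25 (q = 5*5 = 25)
o = 1/12 ≈ 0.083333
Z(G, Y) = 3 + G/12 (Z(G, Y) = G/12 + 3 = 3 + G/12)
(Z(-5, q)*11)*28 = ((3 + (1/12)*(-5))*11)*28 = ((3 - 5/12)*11)*28 = ((31/12)*11)*28 = (341/12)*28 = 2387/3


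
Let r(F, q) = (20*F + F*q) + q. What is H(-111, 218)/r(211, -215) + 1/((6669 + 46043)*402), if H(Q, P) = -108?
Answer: 13003327/4979702640 ≈ 0.0026113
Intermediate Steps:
r(F, q) = q + 20*F + F*q
H(-111, 218)/r(211, -215) + 1/((6669 + 46043)*402) = -108/(-215 + 20*211 + 211*(-215)) + 1/((6669 + 46043)*402) = -108/(-215 + 4220 - 45365) + (1/402)/52712 = -108/(-41360) + (1/52712)*(1/402) = -108*(-1/41360) + 1/21190224 = 27/10340 + 1/21190224 = 13003327/4979702640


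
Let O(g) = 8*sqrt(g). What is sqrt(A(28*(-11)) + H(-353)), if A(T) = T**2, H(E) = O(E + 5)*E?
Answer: 4*sqrt(5929 - 353*I*sqrt(87)) ≈ 318.88 - 82.602*I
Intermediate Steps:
H(E) = 8*E*sqrt(5 + E) (H(E) = (8*sqrt(E + 5))*E = (8*sqrt(5 + E))*E = 8*E*sqrt(5 + E))
sqrt(A(28*(-11)) + H(-353)) = sqrt((28*(-11))**2 + 8*(-353)*sqrt(5 - 353)) = sqrt((-308)**2 + 8*(-353)*sqrt(-348)) = sqrt(94864 + 8*(-353)*(2*I*sqrt(87))) = sqrt(94864 - 5648*I*sqrt(87))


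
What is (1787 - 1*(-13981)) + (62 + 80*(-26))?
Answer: 13750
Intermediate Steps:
(1787 - 1*(-13981)) + (62 + 80*(-26)) = (1787 + 13981) + (62 - 2080) = 15768 - 2018 = 13750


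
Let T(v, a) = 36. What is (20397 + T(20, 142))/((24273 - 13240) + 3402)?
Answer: 20433/14435 ≈ 1.4155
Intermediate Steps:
(20397 + T(20, 142))/((24273 - 13240) + 3402) = (20397 + 36)/((24273 - 13240) + 3402) = 20433/(11033 + 3402) = 20433/14435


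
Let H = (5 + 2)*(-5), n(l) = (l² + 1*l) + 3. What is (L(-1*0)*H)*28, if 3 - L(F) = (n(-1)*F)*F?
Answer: -2940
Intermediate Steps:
n(l) = 3 + l + l² (n(l) = (l² + l) + 3 = (l + l²) + 3 = 3 + l + l²)
H = -35 (H = 7*(-5) = -35)
L(F) = 3 - 3*F² (L(F) = 3 - (3 - 1 + (-1)²)*F*F = 3 - (3 - 1 + 1)*F*F = 3 - 3*F*F = 3 - 3*F²)
(L(-1*0)*H)*28 = ((3 - 3*(-1*0)²)*(-35))*28 = ((3 - 3*0²)*(-35))*28 = ((3 - 3*0)*(-35))*28 = ((3 + 0)*(-35))*28 = (3*(-35))*28 = -105*28 = -2940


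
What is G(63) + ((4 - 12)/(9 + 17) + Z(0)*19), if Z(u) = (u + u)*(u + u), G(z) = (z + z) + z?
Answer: 2453/13 ≈ 188.69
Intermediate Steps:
G(z) = 3*z (G(z) = 2*z + z = 3*z)
Z(u) = 4*u² (Z(u) = (2*u)*(2*u) = 4*u²)
G(63) + ((4 - 12)/(9 + 17) + Z(0)*19) = 3*63 + ((4 - 12)/(9 + 17) + (4*0²)*19) = 189 + (-8/26 + (4*0)*19) = 189 + (-8*1/26 + 0*19) = 189 + (-4/13 + 0) = 189 - 4/13 = 2453/13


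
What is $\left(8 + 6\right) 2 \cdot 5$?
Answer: $140$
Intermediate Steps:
$\left(8 + 6\right) 2 \cdot 5 = 14 \cdot 2 \cdot 5 = 28 \cdot 5 = 140$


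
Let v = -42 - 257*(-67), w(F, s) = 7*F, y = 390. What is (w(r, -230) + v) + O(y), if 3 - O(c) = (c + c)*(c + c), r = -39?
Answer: -591493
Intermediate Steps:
O(c) = 3 - 4*c² (O(c) = 3 - (c + c)*(c + c) = 3 - 2*c*2*c = 3 - 4*c²)
v = 17177 (v = -42 + 17219 = 17177)
(w(r, -230) + v) + O(y) = (7*(-39) + 17177) + (3 - 4*390²) = (-273 + 17177) + (3 - 4*152100) = 16904 + (3 - 608400) = 16904 - 608397 = -591493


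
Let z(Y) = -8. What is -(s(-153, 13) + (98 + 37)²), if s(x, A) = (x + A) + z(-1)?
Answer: -18077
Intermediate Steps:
s(x, A) = -8 + A + x (s(x, A) = (x + A) - 8 = (A + x) - 8 = -8 + A + x)
-(s(-153, 13) + (98 + 37)²) = -((-8 + 13 - 153) + (98 + 37)²) = -(-148 + 135²) = -(-148 + 18225) = -1*18077 = -18077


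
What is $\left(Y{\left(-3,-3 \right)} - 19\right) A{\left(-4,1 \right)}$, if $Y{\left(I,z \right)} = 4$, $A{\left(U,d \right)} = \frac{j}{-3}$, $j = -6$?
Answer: $-30$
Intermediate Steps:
$A{\left(U,d \right)} = 2$ ($A{\left(U,d \right)} = - \frac{6}{-3} = \left(-6\right) \left(- \frac{1}{3}\right) = 2$)
$\left(Y{\left(-3,-3 \right)} - 19\right) A{\left(-4,1 \right)} = \left(4 - 19\right) 2 = \left(-15\right) 2 = -30$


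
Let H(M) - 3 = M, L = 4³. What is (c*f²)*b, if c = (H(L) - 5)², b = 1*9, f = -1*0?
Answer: 0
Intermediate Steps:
L = 64
H(M) = 3 + M
f = 0
b = 9
c = 3844 (c = ((3 + 64) - 5)² = (67 - 5)² = 62² = 3844)
(c*f²)*b = (3844*0²)*9 = (3844*0)*9 = 0*9 = 0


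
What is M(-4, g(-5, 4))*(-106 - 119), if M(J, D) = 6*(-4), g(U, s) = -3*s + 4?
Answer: 5400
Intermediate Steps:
g(U, s) = 4 - 3*s
M(J, D) = -24
M(-4, g(-5, 4))*(-106 - 119) = -24*(-106 - 119) = -24*(-225) = 5400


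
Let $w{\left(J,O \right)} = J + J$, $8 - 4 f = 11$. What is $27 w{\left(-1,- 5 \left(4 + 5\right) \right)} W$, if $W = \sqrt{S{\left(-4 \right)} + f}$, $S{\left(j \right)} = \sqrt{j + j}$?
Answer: $- 27 \sqrt{-3 + 8 i \sqrt{2}} \approx -56.328 - 73.211 i$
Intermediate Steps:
$f = - \frac{3}{4}$ ($f = 2 - \frac{11}{4} = - \frac{3}{4} \approx -0.75$)
$S{\left(j \right)} = \sqrt{2} \sqrt{j}$ ($S{\left(j \right)} = \sqrt{2 j} = \sqrt{2} \sqrt{j}$)
$w{\left(J,O \right)} = 2 J$
$W = \sqrt{- \frac{3}{4} + 2 i \sqrt{2}}$ ($W = \sqrt{\sqrt{2} \sqrt{-4} - \frac{3}{4}} = \sqrt{\sqrt{2} \cdot 2 i - \frac{3}{4}} = \sqrt{2 i \sqrt{2} - \frac{3}{4}} = \sqrt{- \frac{3}{4} + 2 i \sqrt{2}} \approx 1.0431 + 1.3558 i$)
$27 w{\left(-1,- 5 \left(4 + 5\right) \right)} W = 27 \cdot 2 \left(-1\right) \frac{\sqrt{-3 + 8 i \sqrt{2}}}{2} = 27 \left(-2\right) \frac{\sqrt{-3 + 8 i \sqrt{2}}}{2} = - 54 \frac{\sqrt{-3 + 8 i \sqrt{2}}}{2} = - 27 \sqrt{-3 + 8 i \sqrt{2}}$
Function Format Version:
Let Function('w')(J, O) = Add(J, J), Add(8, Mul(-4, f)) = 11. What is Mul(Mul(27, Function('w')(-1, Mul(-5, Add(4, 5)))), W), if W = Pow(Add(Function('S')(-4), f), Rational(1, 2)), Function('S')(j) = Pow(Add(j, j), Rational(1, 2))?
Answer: Mul(-27, Pow(Add(-3, Mul(8, I, Pow(2, Rational(1, 2)))), Rational(1, 2))) ≈ Add(-56.328, Mul(-73.211, I))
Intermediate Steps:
f = Rational(-3, 4) (f = Add(2, Mul(Rational(-1, 4), 11)) = Add(2, Rational(-11, 4)) = Rational(-3, 4) ≈ -0.75000)
Function('S')(j) = Mul(Pow(2, Rational(1, 2)), Pow(j, Rational(1, 2))) (Function('S')(j) = Pow(Mul(2, j), Rational(1, 2)) = Mul(Pow(2, Rational(1, 2)), Pow(j, Rational(1, 2))))
Function('w')(J, O) = Mul(2, J)
W = Pow(Add(Rational(-3, 4), Mul(2, I, Pow(2, Rational(1, 2)))), Rational(1, 2)) (W = Pow(Add(Mul(Pow(2, Rational(1, 2)), Pow(-4, Rational(1, 2))), Rational(-3, 4)), Rational(1, 2)) = Pow(Add(Mul(Pow(2, Rational(1, 2)), Mul(2, I)), Rational(-3, 4)), Rational(1, 2)) = Pow(Add(Mul(2, I, Pow(2, Rational(1, 2))), Rational(-3, 4)), Rational(1, 2)) = Pow(Add(Rational(-3, 4), Mul(2, I, Pow(2, Rational(1, 2)))), Rational(1, 2)) ≈ Add(1.0431, Mul(1.3558, I)))
Mul(Mul(27, Function('w')(-1, Mul(-5, Add(4, 5)))), W) = Mul(Mul(27, Mul(2, -1)), Mul(Rational(1, 2), Pow(Add(-3, Mul(8, I, Pow(2, Rational(1, 2)))), Rational(1, 2)))) = Mul(Mul(27, -2), Mul(Rational(1, 2), Pow(Add(-3, Mul(8, I, Pow(2, Rational(1, 2)))), Rational(1, 2)))) = Mul(-54, Mul(Rational(1, 2), Pow(Add(-3, Mul(8, I, Pow(2, Rational(1, 2)))), Rational(1, 2)))) = Mul(-27, Pow(Add(-3, Mul(8, I, Pow(2, Rational(1, 2)))), Rational(1, 2)))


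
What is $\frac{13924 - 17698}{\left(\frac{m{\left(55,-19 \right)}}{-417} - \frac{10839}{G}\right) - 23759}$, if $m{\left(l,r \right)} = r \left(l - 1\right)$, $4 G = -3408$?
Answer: $\frac{49660808}{312436983} \approx 0.15895$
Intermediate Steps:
$G = -852$ ($G = \frac{1}{4} \left(-3408\right) = -852$)
$m{\left(l,r \right)} = r \left(-1 + l\right)$
$\frac{13924 - 17698}{\left(\frac{m{\left(55,-19 \right)}}{-417} - \frac{10839}{G}\right) - 23759} = \frac{13924 - 17698}{\left(\frac{\left(-19\right) \left(-1 + 55\right)}{-417} - \frac{10839}{-852}\right) - 23759} = - \frac{3774}{\left(\left(-19\right) 54 \left(- \frac{1}{417}\right) - - \frac{3613}{284}\right) - 23759} = - \frac{3774}{\left(\left(-1026\right) \left(- \frac{1}{417}\right) + \frac{3613}{284}\right) - 23759} = - \frac{3774}{\left(\frac{342}{139} + \frac{3613}{284}\right) - 23759} = - \frac{3774}{\frac{599335}{39476} - 23759} = - \frac{3774}{- \frac{937310949}{39476}} = \left(-3774\right) \left(- \frac{39476}{937310949}\right) = \frac{49660808}{312436983}$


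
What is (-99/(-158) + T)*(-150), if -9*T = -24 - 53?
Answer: -326425/237 ≈ -1377.3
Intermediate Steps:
T = 77/9 (T = -(-24 - 53)/9 = -1/9*(-77) = 77/9 ≈ 8.5556)
(-99/(-158) + T)*(-150) = (-99/(-158) + 77/9)*(-150) = (-99*(-1/158) + 77/9)*(-150) = (99/158 + 77/9)*(-150) = (13057/1422)*(-150) = -326425/237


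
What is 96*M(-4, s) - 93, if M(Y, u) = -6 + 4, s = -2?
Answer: -285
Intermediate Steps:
M(Y, u) = -2
96*M(-4, s) - 93 = 96*(-2) - 93 = -192 - 93 = -285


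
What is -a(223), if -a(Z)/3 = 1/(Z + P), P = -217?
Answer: 1/2 ≈ 0.50000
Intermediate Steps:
a(Z) = -3/(-217 + Z) (a(Z) = -3/(Z - 217) = -3/(-217 + Z))
-a(223) = -(-3)/(-217 + 223) = -(-3)/6 = -1*(-1/2) = 1/2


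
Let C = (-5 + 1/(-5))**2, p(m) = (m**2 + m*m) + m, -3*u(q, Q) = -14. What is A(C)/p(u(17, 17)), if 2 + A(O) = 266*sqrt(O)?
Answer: 31077/1085 ≈ 28.642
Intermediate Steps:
u(q, Q) = 14/3 (u(q, Q) = -1/3*(-14) = 14/3)
p(m) = m + 2*m**2 (p(m) = (m**2 + m**2) + m = 2*m**2 + m = m + 2*m**2)
C = 676/25 (C = (-5 - 1/5)**2 = (-26/5)**2 = 676/25 ≈ 27.040)
A(O) = -2 + 266*sqrt(O)
A(C)/p(u(17, 17)) = (-2 + 266*sqrt(676/25))/((14*(1 + 2*(14/3))/3)) = (-2 + 266*(26/5))/((14*(1 + 28/3)/3)) = (-2 + 6916/5)/(((14/3)*(31/3))) = 6906/(5*(434/9)) = (6906/5)*(9/434) = 31077/1085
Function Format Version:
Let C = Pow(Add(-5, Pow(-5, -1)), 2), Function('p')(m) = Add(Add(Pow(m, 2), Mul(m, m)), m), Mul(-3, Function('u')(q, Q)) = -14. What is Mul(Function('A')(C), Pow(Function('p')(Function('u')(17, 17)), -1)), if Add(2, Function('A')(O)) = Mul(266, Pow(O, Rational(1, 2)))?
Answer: Rational(31077, 1085) ≈ 28.642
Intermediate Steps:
Function('u')(q, Q) = Rational(14, 3) (Function('u')(q, Q) = Mul(Rational(-1, 3), -14) = Rational(14, 3))
Function('p')(m) = Add(m, Mul(2, Pow(m, 2))) (Function('p')(m) = Add(Add(Pow(m, 2), Pow(m, 2)), m) = Add(Mul(2, Pow(m, 2)), m) = Add(m, Mul(2, Pow(m, 2))))
C = Rational(676, 25) (C = Pow(Add(-5, Rational(-1, 5)), 2) = Pow(Rational(-26, 5), 2) = Rational(676, 25) ≈ 27.040)
Function('A')(O) = Add(-2, Mul(266, Pow(O, Rational(1, 2))))
Mul(Function('A')(C), Pow(Function('p')(Function('u')(17, 17)), -1)) = Mul(Add(-2, Mul(266, Pow(Rational(676, 25), Rational(1, 2)))), Pow(Mul(Rational(14, 3), Add(1, Mul(2, Rational(14, 3)))), -1)) = Mul(Add(-2, Mul(266, Rational(26, 5))), Pow(Mul(Rational(14, 3), Add(1, Rational(28, 3))), -1)) = Mul(Add(-2, Rational(6916, 5)), Pow(Mul(Rational(14, 3), Rational(31, 3)), -1)) = Mul(Rational(6906, 5), Pow(Rational(434, 9), -1)) = Mul(Rational(6906, 5), Rational(9, 434)) = Rational(31077, 1085)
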